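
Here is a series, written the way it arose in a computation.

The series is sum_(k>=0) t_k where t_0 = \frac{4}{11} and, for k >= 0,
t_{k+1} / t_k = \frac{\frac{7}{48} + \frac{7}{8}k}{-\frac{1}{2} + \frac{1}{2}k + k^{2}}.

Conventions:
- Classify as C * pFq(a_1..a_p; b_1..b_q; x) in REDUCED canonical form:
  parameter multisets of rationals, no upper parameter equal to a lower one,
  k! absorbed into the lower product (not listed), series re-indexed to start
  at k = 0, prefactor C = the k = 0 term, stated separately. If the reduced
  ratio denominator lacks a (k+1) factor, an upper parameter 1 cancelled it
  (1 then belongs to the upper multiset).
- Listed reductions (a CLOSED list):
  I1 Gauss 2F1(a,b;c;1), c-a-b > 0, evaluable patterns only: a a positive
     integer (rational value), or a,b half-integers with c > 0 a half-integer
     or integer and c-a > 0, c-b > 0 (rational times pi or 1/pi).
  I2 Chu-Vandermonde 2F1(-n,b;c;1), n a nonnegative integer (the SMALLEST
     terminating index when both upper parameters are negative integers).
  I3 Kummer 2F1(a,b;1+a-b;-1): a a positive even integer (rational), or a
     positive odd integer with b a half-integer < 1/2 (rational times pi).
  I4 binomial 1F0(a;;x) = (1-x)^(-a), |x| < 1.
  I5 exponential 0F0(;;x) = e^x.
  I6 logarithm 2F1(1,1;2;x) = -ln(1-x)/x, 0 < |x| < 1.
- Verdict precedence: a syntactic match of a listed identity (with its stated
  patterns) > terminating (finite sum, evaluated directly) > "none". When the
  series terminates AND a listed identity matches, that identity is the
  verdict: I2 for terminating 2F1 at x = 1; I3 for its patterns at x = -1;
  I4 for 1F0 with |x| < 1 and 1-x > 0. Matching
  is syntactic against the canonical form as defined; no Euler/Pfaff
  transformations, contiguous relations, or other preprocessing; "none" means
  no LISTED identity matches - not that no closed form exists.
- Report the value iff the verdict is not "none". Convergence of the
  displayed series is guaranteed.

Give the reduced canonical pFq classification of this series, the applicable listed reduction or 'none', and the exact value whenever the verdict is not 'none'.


This is \frac{4}{11} * 1F1(\frac{1}{6}; -\frac{1}{2}; \frac{7}{8}) in reduced canonical form. Verdict: none. No listed pattern accepts 1F1(\frac{1}{6}; -\frac{1}{2}; \frac{7}{8}).

Structural cue: t_0 being \frac{4}{11}, the expanded ratio factors over Q; C = 4/11, x = 7/8, roots give parameters.
Adjacent-term ratio: r(k) = \frac{7}{8} * (k+\frac{1}{6}) / [(k-\frac{1}{2}) (k+1)] - poly over poly, x = \frac{7}{8} from leading terms; C = \frac{4}{11} at k = 0.


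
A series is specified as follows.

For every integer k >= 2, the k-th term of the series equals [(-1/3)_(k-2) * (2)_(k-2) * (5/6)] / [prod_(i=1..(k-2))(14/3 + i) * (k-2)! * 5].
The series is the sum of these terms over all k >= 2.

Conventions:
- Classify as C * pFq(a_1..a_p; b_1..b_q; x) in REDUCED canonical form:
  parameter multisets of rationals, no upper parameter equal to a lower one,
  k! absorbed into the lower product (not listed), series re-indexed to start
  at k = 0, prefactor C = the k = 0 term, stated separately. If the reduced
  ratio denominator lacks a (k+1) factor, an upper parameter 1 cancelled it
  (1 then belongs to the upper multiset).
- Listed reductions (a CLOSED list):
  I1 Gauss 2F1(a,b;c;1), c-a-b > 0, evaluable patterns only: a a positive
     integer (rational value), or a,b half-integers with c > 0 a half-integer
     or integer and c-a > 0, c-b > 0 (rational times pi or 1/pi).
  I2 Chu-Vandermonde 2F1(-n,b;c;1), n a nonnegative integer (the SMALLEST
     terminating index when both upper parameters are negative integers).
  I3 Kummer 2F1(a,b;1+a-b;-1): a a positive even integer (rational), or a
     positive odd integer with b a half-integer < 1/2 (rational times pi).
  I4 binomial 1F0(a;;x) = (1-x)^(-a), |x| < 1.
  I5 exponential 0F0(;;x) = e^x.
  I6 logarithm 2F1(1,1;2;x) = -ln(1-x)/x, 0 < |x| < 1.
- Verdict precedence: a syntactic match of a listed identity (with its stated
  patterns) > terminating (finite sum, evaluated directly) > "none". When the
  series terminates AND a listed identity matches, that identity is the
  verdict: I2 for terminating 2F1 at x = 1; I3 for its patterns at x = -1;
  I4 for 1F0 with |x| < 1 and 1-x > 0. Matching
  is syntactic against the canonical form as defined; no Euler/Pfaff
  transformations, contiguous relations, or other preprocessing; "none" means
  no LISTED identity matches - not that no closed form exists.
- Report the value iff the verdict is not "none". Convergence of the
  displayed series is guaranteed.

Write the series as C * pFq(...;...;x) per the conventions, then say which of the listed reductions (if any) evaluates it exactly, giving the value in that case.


Prefactor 1/6, argument 1: 2F1 with upper {-1/3, 2} over lower {17/3}. Verdict at x = 1: the Gauss summation I1 matches (x = 1: the Gamma ratio telescopes since c-a-b = 4 > 0 and a = 2 in Z>0). Sum: 77/540.

The tell: from the first term 1/6: the constant factors (C = 1/6, x = 1) combine into one prefactor.
Step ratio: r(k) = 1 * (k-1/3) (k+2) / [(k+17/3) (k+1)] - poly over poly, x = 1 from leading terms; C = 1/6 at k = 0.


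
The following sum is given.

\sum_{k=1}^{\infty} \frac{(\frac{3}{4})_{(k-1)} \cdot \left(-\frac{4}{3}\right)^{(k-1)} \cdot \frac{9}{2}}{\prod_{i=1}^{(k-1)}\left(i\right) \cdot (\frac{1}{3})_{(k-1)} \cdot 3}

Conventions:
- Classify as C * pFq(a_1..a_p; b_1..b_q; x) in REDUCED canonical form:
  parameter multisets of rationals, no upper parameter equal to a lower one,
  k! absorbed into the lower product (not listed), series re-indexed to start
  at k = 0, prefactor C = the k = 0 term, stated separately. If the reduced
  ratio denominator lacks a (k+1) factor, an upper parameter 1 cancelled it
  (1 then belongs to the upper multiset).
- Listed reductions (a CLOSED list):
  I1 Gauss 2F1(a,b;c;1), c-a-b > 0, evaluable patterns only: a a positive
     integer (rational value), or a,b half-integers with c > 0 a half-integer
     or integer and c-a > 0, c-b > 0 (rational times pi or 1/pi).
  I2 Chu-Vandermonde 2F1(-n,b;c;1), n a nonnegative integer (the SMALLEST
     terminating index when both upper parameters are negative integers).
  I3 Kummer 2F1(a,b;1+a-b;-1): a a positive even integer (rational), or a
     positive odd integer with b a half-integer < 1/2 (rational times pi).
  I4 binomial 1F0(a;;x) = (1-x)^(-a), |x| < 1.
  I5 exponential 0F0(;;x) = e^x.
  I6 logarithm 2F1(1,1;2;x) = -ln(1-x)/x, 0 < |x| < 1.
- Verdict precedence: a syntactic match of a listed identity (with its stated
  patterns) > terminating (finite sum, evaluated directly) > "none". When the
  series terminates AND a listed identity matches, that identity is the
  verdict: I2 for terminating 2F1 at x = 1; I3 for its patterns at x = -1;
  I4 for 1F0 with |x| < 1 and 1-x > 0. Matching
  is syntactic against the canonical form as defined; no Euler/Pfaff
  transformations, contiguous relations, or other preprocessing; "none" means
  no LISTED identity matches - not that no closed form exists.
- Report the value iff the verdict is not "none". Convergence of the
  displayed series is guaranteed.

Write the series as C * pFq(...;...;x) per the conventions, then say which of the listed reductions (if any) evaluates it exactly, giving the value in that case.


x = -\frac{4}{3} here; the reduced form reads 1F1, upper {\frac{3}{4}}, lower {\frac{1}{3}}, C = \frac{3}{2}. Verdict: none - at argument -\frac{4}{3} the multisets {\frac{3}{4}} ; {\frac{1}{3}} match no listed identity.

Key observation: with t_0 = \frac{3}{2}, the product of the first k integers (C = 3/2, x = -4/3) is k!.
Adjacent-term ratio: r(k) = -\frac{4}{3} * (k+\frac{3}{4}) / [(k+\frac{1}{3}) (k+1)] - rational in k. x = -\frac{4}{3}; t_0 = \frac{3}{2}; negate the roots.


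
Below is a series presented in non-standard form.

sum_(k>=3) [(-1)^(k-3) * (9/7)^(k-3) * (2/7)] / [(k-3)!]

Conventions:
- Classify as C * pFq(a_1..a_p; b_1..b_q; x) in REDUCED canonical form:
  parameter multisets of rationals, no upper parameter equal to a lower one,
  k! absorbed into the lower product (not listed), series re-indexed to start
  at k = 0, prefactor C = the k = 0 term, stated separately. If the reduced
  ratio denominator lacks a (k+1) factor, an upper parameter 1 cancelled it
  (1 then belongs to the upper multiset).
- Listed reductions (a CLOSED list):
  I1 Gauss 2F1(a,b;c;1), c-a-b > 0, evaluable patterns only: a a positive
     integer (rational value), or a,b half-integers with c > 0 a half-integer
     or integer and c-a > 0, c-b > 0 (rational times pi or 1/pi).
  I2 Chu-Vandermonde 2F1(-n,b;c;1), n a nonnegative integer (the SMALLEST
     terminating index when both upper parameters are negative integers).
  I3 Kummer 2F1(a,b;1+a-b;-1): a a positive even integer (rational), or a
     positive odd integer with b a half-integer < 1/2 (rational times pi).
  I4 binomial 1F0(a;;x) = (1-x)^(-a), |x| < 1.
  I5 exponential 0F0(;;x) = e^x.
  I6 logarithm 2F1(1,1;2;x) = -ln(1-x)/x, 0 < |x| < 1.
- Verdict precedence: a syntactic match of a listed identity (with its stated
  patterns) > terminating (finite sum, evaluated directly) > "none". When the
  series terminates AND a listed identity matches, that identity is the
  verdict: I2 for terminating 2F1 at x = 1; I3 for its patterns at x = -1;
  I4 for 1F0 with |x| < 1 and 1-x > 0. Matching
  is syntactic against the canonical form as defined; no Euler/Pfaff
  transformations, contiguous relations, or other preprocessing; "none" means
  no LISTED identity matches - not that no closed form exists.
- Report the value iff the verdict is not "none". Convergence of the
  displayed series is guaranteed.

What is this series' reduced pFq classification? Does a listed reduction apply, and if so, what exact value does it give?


Classification (C = 2/7): 0F0 with upper {-}, lower {-}, argument x = -9/7. Verdict (x = -9/7): the I5 exponential reduction applies (the 0F0 exponential series at x = -9/7). Exact value: (2/7) * e^(-9/7).

Key observation: t_0 being 2/7, the (-1)^k factor (prefactor 2/7) folds into the argument's sign.
Ratio: r(k) = (-9/7) * 1 / [(k+1)] - rational; roots negated = parameters, x = (-9/7), C = 2/7.


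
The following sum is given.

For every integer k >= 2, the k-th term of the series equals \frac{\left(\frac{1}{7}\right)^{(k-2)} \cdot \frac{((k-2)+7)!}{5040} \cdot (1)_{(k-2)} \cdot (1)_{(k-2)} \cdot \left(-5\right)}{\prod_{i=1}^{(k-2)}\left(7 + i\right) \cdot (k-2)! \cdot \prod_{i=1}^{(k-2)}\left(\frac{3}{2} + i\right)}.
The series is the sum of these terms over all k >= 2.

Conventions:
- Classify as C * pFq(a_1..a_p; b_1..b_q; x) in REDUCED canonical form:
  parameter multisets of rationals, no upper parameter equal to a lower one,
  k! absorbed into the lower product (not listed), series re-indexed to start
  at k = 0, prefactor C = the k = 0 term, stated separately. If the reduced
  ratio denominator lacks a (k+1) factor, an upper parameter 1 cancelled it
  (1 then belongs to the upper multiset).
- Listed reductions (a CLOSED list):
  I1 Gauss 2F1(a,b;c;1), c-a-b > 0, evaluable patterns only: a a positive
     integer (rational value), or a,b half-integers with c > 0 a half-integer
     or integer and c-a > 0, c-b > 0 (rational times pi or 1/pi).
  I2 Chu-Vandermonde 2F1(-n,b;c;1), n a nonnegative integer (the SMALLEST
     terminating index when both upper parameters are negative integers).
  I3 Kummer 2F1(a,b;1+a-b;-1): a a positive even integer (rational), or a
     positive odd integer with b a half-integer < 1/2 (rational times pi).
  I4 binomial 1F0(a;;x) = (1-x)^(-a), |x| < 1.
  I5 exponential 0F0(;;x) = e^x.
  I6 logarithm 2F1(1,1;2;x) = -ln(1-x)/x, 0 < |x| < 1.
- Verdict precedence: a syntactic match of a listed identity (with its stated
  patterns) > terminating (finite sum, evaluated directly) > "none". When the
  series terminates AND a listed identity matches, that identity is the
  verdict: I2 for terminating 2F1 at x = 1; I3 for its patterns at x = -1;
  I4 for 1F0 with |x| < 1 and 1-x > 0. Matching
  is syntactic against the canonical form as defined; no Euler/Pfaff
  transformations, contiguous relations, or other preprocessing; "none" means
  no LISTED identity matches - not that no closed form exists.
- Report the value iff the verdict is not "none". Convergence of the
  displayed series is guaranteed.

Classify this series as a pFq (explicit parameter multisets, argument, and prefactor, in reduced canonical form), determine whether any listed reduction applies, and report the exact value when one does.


Prefactor -5, argument \frac{1}{7}: 2F1 with upper {1, 1} over lower {\frac{5}{2}}. Verdict: none. A 2F1 with upper {1, 1} fits none of I1-I6 at x = \frac{1}{7}; the sum runs forever.

The tell: x = \frac{1}{7} and the lower running product (prefactor -5) is a rising factorial.
Ratio: r(k) = \frac{1}{7} * (k+1) (k+1) / [(k+\frac{5}{2}) (k+1)] - rational; roots negated = parameters, x = \frac{1}{7}, C = -5.


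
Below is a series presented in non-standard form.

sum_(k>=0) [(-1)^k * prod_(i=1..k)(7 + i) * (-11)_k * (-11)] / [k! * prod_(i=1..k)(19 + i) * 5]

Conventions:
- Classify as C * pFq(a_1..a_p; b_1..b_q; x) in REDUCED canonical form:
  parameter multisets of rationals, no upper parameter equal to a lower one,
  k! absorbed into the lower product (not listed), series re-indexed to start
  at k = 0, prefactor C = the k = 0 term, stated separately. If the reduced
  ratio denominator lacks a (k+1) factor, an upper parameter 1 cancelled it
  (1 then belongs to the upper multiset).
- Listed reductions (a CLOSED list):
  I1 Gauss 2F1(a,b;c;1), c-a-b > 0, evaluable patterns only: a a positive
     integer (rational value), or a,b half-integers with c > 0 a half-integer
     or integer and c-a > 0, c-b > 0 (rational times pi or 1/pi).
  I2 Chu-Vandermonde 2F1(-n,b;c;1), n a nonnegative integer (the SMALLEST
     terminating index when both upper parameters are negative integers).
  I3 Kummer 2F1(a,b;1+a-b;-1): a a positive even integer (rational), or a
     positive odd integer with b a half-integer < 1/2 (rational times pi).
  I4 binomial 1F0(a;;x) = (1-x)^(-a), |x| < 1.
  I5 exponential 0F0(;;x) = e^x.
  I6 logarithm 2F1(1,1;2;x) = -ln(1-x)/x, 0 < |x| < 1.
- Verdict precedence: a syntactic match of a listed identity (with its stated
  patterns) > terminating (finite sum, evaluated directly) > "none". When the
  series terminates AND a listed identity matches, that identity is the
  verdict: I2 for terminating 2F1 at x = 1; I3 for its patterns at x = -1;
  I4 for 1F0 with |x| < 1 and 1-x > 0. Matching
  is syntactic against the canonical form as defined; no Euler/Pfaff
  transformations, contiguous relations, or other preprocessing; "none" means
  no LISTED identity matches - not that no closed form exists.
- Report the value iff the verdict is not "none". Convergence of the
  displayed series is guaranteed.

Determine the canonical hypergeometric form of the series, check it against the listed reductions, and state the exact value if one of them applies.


Prefactor -11/5, argument -1: 2F1 with upper {-11, 8} over lower {20}. Verdict: this is Kummer's theorem (I3) (x = -1; c = 20 equals 1+a-b for upper {-11, 8}: listed pattern). Value: -21318/175.

Key observation: with t_0 = -11/5, the constant factors (C = -11/5, x = -1) combine into one prefactor.
Adjacent-term ratio: r(k) = (-1) * (k-11) (k+8) / [(k+20) (k+1)] - rational; roots negated = parameters, x = (-1), C = -11/5.


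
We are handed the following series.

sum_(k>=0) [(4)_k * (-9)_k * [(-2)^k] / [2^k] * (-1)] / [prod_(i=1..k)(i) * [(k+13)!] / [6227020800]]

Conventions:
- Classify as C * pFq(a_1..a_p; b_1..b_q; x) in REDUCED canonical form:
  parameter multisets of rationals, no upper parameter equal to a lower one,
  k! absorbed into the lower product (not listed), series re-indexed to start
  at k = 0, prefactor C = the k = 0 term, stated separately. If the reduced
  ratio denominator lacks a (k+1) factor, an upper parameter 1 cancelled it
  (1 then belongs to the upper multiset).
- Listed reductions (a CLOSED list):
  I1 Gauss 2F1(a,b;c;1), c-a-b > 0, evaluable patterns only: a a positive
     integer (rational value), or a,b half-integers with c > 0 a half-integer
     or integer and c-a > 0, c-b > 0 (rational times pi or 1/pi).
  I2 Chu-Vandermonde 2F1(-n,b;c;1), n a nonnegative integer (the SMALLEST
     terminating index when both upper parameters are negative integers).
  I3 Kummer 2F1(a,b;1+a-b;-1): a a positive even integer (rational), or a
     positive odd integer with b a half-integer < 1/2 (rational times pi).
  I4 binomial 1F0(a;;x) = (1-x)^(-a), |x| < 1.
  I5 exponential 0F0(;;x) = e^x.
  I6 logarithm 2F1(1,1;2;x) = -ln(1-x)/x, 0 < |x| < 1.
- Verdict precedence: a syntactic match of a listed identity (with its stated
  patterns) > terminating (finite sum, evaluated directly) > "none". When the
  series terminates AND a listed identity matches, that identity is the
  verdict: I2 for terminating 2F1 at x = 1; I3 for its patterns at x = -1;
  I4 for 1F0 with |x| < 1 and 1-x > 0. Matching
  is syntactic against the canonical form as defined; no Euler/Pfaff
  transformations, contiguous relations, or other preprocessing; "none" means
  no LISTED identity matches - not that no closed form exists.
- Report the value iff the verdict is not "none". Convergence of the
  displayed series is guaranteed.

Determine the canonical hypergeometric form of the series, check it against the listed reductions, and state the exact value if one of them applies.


The series (x = -1) is 2F1: upper {-9, 4}, lower {14}, prefactor -1. Verdict at x = -1: the Kummer evaluation I3 matches (x = -1; c = 14 equals 1+a-b for upper {-9, 4}: listed pattern). Hence: -13.

Key observation: t_0 being -1, the product of the first k integers (C = -1, x = -1) is k!.
Term ratio: r(k) = (-1) * (k-9) (k+4) / [(k+14) (k+1)] - rational in k. x = (-1); t_0 = -1; negate the roots.


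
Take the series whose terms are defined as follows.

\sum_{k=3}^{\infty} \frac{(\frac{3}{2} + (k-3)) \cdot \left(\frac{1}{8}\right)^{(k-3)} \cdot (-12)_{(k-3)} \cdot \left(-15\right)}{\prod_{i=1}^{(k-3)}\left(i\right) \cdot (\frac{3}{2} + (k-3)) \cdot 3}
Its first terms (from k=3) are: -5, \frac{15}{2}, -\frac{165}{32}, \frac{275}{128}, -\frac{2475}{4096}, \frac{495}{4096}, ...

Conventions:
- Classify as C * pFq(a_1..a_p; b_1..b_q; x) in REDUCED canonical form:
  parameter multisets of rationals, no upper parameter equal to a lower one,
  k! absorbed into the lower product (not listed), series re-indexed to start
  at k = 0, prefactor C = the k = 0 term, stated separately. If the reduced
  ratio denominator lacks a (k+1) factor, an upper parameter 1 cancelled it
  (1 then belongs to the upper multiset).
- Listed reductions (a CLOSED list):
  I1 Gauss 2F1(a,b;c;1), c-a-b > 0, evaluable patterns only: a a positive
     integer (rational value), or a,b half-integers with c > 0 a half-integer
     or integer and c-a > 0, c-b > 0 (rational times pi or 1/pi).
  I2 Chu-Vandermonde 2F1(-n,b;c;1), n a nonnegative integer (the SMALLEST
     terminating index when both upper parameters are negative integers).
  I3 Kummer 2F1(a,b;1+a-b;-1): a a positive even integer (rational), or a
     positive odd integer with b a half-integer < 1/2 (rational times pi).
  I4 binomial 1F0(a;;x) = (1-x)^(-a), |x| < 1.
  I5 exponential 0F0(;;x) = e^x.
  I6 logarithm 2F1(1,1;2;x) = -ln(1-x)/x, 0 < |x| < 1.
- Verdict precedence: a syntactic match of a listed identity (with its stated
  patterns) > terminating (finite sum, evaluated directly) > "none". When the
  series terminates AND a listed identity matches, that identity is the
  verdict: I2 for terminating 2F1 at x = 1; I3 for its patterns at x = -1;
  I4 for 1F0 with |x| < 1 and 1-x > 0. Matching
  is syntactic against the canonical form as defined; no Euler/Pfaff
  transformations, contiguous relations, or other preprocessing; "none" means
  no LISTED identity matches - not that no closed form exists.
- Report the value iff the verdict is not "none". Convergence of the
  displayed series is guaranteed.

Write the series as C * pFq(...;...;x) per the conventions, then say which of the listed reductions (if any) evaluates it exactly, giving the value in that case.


With C = -5: the canonical form is 1F0(-12; -; \frac{1}{8}). Verdict: this is binomial (I4) (the 1F0 binomial series: exponent 12, x = \frac{1}{8}). Exact value: -\frac{69206436005}{68719476736}.

Structural cue: from the first term -5: striking the common factor k + 3/2 reduces the term (C = -5, x = 1/8).
Consecutive-term ratio: r(k) = \frac{1}{8} * (k-12) / [(k+1)] - rational in k, leading ratio \frac{1}{8}; with t_0 = -5, classification follows.


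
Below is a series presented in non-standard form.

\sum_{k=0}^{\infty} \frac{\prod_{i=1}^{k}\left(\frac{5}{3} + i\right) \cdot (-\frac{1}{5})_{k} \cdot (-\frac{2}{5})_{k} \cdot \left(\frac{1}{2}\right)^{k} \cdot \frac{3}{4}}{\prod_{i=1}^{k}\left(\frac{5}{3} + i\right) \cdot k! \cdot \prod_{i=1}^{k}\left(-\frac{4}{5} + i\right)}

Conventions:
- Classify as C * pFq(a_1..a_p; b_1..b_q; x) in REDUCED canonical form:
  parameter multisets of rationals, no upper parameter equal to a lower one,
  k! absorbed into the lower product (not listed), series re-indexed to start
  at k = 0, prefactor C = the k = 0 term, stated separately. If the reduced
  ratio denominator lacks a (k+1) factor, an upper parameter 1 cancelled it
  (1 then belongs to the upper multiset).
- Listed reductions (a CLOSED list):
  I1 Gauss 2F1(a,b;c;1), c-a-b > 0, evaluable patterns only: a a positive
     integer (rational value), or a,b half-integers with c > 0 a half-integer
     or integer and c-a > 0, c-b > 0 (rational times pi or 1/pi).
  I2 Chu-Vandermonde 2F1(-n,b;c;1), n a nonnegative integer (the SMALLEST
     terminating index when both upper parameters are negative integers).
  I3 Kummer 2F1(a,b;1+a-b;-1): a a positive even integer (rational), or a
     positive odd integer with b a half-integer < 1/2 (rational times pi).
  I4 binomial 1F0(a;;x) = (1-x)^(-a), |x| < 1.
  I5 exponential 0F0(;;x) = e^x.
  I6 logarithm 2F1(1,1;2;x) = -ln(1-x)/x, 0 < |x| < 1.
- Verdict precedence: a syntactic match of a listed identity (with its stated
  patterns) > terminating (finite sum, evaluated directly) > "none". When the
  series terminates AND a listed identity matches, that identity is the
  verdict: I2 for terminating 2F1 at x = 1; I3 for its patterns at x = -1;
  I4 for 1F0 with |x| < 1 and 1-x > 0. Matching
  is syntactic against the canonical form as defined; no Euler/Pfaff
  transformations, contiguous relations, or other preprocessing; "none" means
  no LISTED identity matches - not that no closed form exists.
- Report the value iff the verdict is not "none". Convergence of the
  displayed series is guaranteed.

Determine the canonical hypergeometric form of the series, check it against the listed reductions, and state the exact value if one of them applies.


Prefactor \frac{3}{4}, argument \frac{1}{2}: 2F1 with upper {-\frac{2}{5}, -\frac{1}{5}} over lower {\frac{1}{5}}. Verdict: none. A 2F1 with upper {-\frac{2}{5}, -\frac{1}{5}} fits none of I1-I6 at x = \frac{1}{2}; the sum runs forever.

Structural cue: with t_0 = \frac{3}{4}, the lower running product (prefactor 3/4) is a rising factorial.
Adjacent-term ratio: r(k) = \frac{1}{2} * (k-\frac{2}{5}) (k-\frac{1}{5}) / [(k+\frac{1}{5}) (k+1)] ; factor over Q: parameters, x = \frac{1}{2}, and C = \frac{3}{4}.


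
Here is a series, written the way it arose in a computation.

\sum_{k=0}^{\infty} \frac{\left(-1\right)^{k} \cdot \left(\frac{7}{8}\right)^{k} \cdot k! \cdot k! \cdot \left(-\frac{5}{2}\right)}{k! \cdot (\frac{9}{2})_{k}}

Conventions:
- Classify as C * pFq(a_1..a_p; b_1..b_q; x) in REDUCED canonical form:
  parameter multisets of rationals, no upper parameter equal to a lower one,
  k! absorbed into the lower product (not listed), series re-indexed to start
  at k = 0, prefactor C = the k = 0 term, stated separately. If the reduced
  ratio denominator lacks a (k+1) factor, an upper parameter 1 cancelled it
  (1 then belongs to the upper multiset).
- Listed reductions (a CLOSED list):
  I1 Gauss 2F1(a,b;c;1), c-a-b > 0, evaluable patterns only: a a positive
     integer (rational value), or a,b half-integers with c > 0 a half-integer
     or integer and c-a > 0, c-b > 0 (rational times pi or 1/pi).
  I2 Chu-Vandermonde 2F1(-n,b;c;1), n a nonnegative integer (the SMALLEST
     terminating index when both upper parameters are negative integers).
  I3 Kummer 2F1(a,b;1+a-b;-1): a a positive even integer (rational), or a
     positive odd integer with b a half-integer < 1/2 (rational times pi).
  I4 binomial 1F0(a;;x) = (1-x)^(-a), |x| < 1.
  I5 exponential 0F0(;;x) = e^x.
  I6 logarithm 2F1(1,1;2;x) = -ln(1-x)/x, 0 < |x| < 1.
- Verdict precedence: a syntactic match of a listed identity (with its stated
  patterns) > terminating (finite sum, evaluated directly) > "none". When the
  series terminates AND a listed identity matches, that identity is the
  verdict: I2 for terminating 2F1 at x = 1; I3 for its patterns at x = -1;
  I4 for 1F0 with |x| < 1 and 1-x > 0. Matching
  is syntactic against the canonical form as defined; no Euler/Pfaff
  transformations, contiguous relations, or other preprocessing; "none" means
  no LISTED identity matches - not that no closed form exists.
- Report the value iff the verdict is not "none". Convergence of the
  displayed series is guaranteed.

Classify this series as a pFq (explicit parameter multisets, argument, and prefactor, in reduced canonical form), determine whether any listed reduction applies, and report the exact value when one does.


Prefactor -\frac{5}{2}, argument -\frac{7}{8}: 2F1 with upper {1, 1} over lower {\frac{9}{2}}. Verdict: no listed reduction: x = -\frac{7}{8} and upper {1, 1} fail every I1-I6 pattern.

Structural cue: x = -\frac{7}{8} and the factorial ratio (C = -5/2, x = -7/8) (k+a-1)!/(a-1)! is a rising factorial (a)_k.
Step ratio: r(k) = -\frac{7}{8} * (k+1) (k+1) / [(k+\frac{9}{2}) (k+1)] - poly over poly, x = -\frac{7}{8} from leading terms; C = -\frac{5}{2} at k = 0.


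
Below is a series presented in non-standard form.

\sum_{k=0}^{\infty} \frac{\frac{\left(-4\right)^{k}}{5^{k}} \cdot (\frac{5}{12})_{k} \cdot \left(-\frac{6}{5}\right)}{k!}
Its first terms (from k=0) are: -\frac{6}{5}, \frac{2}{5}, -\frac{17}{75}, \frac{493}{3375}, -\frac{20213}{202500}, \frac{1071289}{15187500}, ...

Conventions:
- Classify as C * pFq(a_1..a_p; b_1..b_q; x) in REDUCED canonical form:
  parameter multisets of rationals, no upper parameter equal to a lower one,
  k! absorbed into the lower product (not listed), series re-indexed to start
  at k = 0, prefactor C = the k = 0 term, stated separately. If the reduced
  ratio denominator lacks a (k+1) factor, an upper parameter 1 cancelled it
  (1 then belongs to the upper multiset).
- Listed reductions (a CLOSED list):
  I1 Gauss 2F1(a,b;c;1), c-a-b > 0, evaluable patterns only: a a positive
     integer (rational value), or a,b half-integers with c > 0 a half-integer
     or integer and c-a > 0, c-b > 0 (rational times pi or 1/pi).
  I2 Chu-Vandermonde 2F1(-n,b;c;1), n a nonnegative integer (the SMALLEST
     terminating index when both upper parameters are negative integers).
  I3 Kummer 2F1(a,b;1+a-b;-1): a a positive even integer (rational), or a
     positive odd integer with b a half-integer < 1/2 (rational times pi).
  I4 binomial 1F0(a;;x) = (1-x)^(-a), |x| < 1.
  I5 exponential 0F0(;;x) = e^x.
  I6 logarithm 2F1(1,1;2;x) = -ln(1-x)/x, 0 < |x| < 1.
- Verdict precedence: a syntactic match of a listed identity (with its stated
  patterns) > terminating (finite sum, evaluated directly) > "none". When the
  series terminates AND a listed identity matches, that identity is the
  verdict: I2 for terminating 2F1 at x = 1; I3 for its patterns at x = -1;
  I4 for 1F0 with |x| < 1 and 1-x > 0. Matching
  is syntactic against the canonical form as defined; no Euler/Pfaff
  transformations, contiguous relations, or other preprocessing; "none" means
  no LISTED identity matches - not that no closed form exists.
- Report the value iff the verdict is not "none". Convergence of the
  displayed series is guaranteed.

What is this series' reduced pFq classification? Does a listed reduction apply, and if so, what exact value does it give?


Classification (C = -\frac{6}{5}): 1F0 with upper {\frac{5}{12}}, lower {-}, argument x = -\frac{4}{5}. Verdict: this is binomial (I4) (the 1F0 binomial series: exponent -5/12, x = -\frac{4}{5}). Hence: \left(-\frac{6}{5}\right) \cdot \left(\frac{9}{5}\right)^{-\frac{5}{12}}.

Key observation: t_0 being -\frac{6}{5}, the two geometric factors (C = -6/5) combine into one argument.
Step ratio: r(k) = -\frac{4}{5} * (k+\frac{5}{12}) / [(k+1)] - rational in k. x = -\frac{4}{5}; t_0 = -\frac{6}{5}; negate the roots.


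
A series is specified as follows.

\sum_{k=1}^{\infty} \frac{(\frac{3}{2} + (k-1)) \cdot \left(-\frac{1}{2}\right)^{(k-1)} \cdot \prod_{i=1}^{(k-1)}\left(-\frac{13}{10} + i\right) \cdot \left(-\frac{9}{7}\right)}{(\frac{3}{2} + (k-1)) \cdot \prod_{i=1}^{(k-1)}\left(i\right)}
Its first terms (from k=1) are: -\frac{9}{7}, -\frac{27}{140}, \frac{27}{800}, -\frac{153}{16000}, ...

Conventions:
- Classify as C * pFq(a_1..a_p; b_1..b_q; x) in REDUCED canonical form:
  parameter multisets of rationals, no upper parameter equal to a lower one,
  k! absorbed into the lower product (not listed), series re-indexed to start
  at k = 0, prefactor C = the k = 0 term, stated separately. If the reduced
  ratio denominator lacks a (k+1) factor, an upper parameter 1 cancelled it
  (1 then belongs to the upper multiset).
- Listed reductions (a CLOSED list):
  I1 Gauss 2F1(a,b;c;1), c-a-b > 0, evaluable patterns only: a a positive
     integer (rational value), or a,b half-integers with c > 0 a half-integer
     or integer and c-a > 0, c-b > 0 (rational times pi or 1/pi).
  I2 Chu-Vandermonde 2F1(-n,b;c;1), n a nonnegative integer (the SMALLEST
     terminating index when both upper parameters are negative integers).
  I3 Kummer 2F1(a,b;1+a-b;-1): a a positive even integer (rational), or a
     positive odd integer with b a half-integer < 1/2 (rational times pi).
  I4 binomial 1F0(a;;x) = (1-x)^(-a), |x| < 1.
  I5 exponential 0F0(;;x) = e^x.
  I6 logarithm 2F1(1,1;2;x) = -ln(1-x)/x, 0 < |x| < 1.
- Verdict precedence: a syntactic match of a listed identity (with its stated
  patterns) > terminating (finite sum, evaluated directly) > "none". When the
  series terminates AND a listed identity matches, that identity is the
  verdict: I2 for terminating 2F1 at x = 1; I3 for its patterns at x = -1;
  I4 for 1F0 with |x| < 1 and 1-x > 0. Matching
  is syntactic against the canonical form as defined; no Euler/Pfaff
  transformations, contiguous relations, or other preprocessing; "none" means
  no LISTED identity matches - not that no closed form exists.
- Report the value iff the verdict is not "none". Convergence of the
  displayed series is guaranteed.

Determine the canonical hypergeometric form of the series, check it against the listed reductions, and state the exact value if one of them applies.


Canonical form: C = -\frac{9}{7} times 1F0 with upper {-\frac{3}{10}}, lower {-}, x = -\frac{1}{2}. Verdict: this is the I4 binomial reduction (the 1F0 binomial series: exponent 3/10, x = -\frac{1}{2}). Value: \left(-\frac{9}{7}\right) \cdot \left(\frac{3}{2}\right)^{\frac{3}{10}}.

Key observation: t_0 being -\frac{9}{7}, the product of the first k integers (prefactor -9/7) is k!.
Step ratio: r(k) = -\frac{1}{2} * (k-\frac{3}{10}) / [(k+1)] - poly over poly, x = -\frac{1}{2} from leading terms; C = -\frac{9}{7} at k = 0.


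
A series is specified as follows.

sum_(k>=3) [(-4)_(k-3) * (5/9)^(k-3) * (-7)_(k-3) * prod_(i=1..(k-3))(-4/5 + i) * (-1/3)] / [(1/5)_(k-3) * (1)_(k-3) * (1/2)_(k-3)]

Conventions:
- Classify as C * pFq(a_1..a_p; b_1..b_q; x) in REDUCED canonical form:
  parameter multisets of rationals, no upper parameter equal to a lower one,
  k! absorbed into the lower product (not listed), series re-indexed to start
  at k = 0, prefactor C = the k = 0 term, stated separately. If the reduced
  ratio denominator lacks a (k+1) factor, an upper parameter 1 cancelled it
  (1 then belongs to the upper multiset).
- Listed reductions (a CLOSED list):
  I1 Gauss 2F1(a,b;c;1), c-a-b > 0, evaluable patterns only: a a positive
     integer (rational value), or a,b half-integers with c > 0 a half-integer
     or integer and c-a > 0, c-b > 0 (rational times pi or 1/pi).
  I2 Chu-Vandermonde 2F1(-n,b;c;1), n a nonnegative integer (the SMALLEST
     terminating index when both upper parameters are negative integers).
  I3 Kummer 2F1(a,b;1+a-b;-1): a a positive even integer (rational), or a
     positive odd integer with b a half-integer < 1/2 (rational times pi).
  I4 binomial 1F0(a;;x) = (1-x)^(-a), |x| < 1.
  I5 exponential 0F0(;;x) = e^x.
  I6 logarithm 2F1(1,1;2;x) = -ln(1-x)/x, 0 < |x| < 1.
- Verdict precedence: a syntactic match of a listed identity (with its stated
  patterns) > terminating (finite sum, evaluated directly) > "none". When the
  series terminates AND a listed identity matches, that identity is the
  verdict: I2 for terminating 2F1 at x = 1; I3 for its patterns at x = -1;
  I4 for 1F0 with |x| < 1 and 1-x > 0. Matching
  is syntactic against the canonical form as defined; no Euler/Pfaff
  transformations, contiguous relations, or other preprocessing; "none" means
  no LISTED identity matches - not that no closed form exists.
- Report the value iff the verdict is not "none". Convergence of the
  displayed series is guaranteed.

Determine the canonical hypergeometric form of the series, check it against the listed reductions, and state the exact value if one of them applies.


Key step: with t_0 = -1/3, the running product (C = -1/3) telescopes to a rising factorial.
Term ratio: r(k) = (5/9) * (k-7) (k-4) / [(k+1/2) (k+1)] ; factor over Q: parameters, x = (5/9), and C = -1/3.

This is -1/3 * 2F1(-7, -4; 1/2; 5/9) in reduced canonical form. Verdict: terminating - upper parameter -4 makes this a finite sum (last index 4), evaluated exactly. Exact value: -1475081/19683.


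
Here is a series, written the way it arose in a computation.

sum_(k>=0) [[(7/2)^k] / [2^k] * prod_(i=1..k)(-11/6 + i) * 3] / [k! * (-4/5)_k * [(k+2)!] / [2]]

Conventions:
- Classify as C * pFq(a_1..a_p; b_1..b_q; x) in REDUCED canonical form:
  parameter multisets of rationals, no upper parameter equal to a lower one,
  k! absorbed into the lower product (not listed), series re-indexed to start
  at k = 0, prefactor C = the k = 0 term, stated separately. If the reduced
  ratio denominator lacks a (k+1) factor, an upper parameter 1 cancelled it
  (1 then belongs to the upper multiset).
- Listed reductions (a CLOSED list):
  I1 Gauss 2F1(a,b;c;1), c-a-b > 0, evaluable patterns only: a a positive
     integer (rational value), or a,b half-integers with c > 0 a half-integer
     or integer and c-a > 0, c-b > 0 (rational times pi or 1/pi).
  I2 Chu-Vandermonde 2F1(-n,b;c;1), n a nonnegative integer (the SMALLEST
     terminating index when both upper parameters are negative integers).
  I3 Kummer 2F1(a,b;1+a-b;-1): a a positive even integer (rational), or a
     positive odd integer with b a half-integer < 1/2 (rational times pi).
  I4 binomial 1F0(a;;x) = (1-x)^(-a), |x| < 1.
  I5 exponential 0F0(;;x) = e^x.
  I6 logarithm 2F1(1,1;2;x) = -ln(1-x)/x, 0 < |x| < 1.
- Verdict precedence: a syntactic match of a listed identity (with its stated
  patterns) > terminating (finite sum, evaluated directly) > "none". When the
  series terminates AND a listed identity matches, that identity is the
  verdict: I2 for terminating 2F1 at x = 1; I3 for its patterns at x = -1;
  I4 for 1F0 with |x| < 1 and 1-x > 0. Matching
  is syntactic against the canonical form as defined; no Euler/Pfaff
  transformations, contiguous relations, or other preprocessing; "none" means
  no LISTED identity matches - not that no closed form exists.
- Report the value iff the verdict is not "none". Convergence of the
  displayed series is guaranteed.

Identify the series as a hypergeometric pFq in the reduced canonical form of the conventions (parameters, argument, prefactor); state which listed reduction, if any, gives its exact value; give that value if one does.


Reduced: x = 7/4, 1F2, upper = {-5/6}, lower = {-4/5, 3}, C = 3. Verdict: none - this 1F2 at x = 7/4 matches no listed pattern, and upper {-5/6} holds no stopper.

First insight: with t_0 = 3, the denominator's factorial ratio (prefactor 3) is a lower Pochhammer.
Step ratio: r(k) = (7/4) * (k-5/6) / [(k-4/5) (k+3) (k+1)] - rational in k, leading ratio (7/4); with t_0 = 3, classification follows.


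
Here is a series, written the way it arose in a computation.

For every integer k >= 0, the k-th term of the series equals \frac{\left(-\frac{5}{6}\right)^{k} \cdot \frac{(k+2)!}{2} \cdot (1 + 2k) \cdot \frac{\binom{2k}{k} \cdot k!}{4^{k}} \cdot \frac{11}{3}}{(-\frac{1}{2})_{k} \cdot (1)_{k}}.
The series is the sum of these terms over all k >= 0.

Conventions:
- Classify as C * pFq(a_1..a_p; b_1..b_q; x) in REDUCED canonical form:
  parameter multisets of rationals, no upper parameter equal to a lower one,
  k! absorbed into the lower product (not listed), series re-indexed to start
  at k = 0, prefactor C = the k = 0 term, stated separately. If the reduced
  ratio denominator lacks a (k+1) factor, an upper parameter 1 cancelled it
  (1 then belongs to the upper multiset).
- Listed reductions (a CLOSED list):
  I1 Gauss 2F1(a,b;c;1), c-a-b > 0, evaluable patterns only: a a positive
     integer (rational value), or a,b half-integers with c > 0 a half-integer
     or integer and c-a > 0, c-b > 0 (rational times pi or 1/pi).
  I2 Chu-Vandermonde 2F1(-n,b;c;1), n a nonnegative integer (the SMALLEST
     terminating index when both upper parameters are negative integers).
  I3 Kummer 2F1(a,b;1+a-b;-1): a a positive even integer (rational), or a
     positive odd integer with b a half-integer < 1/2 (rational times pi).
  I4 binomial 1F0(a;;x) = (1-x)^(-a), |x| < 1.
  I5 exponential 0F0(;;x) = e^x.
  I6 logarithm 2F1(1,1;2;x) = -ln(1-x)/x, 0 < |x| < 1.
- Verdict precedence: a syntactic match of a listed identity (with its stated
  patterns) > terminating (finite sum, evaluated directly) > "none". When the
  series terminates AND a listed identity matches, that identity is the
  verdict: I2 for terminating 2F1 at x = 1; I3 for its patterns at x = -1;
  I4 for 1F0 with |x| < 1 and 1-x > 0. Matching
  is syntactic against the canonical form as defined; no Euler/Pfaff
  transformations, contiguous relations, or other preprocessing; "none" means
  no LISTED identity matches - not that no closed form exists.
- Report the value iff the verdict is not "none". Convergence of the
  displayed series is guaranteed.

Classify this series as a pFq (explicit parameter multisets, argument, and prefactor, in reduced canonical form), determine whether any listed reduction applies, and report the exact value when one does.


Classification (C = \frac{11}{3}): 2F1 with upper {\frac{3}{2}, 3}, lower {-\frac{1}{2}}, argument x = -\frac{5}{6}. Verdict: none here - no I1-I6 shape fits x = -\frac{5}{6} with lower {-\frac{1}{2}}.

Structural cue: t_0 = \frac{11}{3} here, and the (2k+1) factor (C = 11/3, x = -5/6) shifts (1/2)_k to (3/2)_k.
Consecutive-term ratio: r(k) = -\frac{5}{6} * (k+\frac{3}{2}) (k+3) / [(k-\frac{1}{2}) (k+1)] - poly over poly, x = -\frac{5}{6} from leading terms; C = \frac{11}{3} at k = 0.


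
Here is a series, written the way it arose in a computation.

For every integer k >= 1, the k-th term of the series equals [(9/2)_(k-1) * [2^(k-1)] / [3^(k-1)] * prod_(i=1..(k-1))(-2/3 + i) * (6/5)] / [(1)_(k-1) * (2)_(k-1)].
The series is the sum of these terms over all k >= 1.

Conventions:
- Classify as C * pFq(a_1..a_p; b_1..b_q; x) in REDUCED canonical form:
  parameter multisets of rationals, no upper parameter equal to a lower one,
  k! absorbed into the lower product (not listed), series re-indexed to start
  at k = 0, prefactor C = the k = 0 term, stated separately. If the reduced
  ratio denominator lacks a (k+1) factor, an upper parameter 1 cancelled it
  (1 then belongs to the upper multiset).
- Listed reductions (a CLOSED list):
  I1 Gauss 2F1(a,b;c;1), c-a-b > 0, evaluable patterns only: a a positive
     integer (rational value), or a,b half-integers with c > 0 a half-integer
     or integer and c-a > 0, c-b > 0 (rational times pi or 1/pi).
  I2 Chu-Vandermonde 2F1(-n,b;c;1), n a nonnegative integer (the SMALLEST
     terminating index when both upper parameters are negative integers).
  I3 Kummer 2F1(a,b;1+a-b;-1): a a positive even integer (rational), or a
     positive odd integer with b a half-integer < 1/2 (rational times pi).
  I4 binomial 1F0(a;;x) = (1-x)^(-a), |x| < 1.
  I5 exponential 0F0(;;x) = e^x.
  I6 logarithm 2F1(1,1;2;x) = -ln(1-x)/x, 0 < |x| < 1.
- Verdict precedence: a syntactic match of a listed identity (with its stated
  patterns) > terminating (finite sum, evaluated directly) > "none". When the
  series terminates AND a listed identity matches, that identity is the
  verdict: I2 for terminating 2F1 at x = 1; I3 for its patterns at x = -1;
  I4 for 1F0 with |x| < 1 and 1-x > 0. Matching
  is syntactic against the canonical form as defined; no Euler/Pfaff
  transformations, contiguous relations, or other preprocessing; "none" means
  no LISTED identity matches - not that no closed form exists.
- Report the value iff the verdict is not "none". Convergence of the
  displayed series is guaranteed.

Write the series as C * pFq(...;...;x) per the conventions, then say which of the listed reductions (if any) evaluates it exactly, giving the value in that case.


The tell: t_0 = 6/5 here, and the running product (C = 6/5) telescopes to a rising factorial.
Adjacent-term ratio: r(k) = (2/3) * (k+1/3) (k+9/2) / [(k+2) (k+1)] - poly over poly, x = (2/3) from leading terms; C = 6/5 at k = 0.

Classification (C = 6/5): 2F1 with upper {1/3, 9/2}, lower {2}, argument x = 2/3. Verdict: none. Every listed pattern misses the 2F1 form at 2/3, upper {1/3, 9/2}.
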